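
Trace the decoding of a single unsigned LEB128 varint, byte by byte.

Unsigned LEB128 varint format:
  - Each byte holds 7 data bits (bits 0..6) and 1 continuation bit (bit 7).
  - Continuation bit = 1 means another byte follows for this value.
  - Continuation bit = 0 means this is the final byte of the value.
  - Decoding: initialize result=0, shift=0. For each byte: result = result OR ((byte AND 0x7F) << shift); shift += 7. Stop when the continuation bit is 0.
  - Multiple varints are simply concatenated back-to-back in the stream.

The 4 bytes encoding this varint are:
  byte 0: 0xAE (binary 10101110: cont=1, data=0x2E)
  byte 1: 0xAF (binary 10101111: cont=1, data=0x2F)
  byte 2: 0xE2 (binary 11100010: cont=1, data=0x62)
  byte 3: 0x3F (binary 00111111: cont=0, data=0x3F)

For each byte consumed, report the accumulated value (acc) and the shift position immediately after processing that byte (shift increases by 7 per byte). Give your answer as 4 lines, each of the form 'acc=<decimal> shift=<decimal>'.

byte 0=0xAE: payload=0x2E=46, contrib = 46<<0 = 46; acc -> 46, shift -> 7
byte 1=0xAF: payload=0x2F=47, contrib = 47<<7 = 6016; acc -> 6062, shift -> 14
byte 2=0xE2: payload=0x62=98, contrib = 98<<14 = 1605632; acc -> 1611694, shift -> 21
byte 3=0x3F: payload=0x3F=63, contrib = 63<<21 = 132120576; acc -> 133732270, shift -> 28

Answer: acc=46 shift=7
acc=6062 shift=14
acc=1611694 shift=21
acc=133732270 shift=28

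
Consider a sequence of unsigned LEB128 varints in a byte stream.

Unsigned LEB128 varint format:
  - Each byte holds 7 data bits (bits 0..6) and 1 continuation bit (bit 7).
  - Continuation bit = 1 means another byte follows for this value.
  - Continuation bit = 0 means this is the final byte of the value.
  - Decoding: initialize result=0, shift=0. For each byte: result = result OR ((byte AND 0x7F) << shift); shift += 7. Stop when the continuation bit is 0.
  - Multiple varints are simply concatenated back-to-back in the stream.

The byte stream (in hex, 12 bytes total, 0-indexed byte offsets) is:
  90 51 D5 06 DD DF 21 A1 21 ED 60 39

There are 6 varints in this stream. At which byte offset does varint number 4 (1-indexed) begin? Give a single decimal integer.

  byte[0]=0x90 cont=1 payload=0x10=16: acc |= 16<<0 -> acc=16 shift=7
  byte[1]=0x51 cont=0 payload=0x51=81: acc |= 81<<7 -> acc=10384 shift=14 [end]
Varint 1: bytes[0:2] = 90 51 -> value 10384 (2 byte(s))
  byte[2]=0xD5 cont=1 payload=0x55=85: acc |= 85<<0 -> acc=85 shift=7
  byte[3]=0x06 cont=0 payload=0x06=6: acc |= 6<<7 -> acc=853 shift=14 [end]
Varint 2: bytes[2:4] = D5 06 -> value 853 (2 byte(s))
  byte[4]=0xDD cont=1 payload=0x5D=93: acc |= 93<<0 -> acc=93 shift=7
  byte[5]=0xDF cont=1 payload=0x5F=95: acc |= 95<<7 -> acc=12253 shift=14
  byte[6]=0x21 cont=0 payload=0x21=33: acc |= 33<<14 -> acc=552925 shift=21 [end]
Varint 3: bytes[4:7] = DD DF 21 -> value 552925 (3 byte(s))
  byte[7]=0xA1 cont=1 payload=0x21=33: acc |= 33<<0 -> acc=33 shift=7
  byte[8]=0x21 cont=0 payload=0x21=33: acc |= 33<<7 -> acc=4257 shift=14 [end]
Varint 4: bytes[7:9] = A1 21 -> value 4257 (2 byte(s))
  byte[9]=0xED cont=1 payload=0x6D=109: acc |= 109<<0 -> acc=109 shift=7
  byte[10]=0x60 cont=0 payload=0x60=96: acc |= 96<<7 -> acc=12397 shift=14 [end]
Varint 5: bytes[9:11] = ED 60 -> value 12397 (2 byte(s))
  byte[11]=0x39 cont=0 payload=0x39=57: acc |= 57<<0 -> acc=57 shift=7 [end]
Varint 6: bytes[11:12] = 39 -> value 57 (1 byte(s))

Answer: 7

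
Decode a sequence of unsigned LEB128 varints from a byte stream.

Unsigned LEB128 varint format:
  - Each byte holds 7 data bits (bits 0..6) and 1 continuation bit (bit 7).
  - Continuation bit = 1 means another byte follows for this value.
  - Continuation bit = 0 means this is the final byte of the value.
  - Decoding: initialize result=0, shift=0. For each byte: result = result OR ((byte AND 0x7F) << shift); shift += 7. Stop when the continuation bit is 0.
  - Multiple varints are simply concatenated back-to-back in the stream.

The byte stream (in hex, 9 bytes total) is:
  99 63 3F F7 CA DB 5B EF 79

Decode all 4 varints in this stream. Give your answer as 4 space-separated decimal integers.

Answer: 12697 63 192341367 15599

Derivation:
  byte[0]=0x99 cont=1 payload=0x19=25: acc |= 25<<0 -> acc=25 shift=7
  byte[1]=0x63 cont=0 payload=0x63=99: acc |= 99<<7 -> acc=12697 shift=14 [end]
Varint 1: bytes[0:2] = 99 63 -> value 12697 (2 byte(s))
  byte[2]=0x3F cont=0 payload=0x3F=63: acc |= 63<<0 -> acc=63 shift=7 [end]
Varint 2: bytes[2:3] = 3F -> value 63 (1 byte(s))
  byte[3]=0xF7 cont=1 payload=0x77=119: acc |= 119<<0 -> acc=119 shift=7
  byte[4]=0xCA cont=1 payload=0x4A=74: acc |= 74<<7 -> acc=9591 shift=14
  byte[5]=0xDB cont=1 payload=0x5B=91: acc |= 91<<14 -> acc=1500535 shift=21
  byte[6]=0x5B cont=0 payload=0x5B=91: acc |= 91<<21 -> acc=192341367 shift=28 [end]
Varint 3: bytes[3:7] = F7 CA DB 5B -> value 192341367 (4 byte(s))
  byte[7]=0xEF cont=1 payload=0x6F=111: acc |= 111<<0 -> acc=111 shift=7
  byte[8]=0x79 cont=0 payload=0x79=121: acc |= 121<<7 -> acc=15599 shift=14 [end]
Varint 4: bytes[7:9] = EF 79 -> value 15599 (2 byte(s))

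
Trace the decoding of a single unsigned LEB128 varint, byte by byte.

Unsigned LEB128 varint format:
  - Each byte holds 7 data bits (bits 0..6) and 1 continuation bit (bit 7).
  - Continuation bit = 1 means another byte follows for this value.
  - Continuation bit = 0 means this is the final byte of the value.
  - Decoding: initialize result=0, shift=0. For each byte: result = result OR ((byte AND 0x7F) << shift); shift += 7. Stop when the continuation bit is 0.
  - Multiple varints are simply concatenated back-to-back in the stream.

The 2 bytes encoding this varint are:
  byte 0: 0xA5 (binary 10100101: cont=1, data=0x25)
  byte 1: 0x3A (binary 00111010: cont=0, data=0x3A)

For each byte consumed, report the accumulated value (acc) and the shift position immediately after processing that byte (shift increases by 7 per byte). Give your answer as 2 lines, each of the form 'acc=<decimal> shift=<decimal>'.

byte 0=0xA5: payload=0x25=37, contrib = 37<<0 = 37; acc -> 37, shift -> 7
byte 1=0x3A: payload=0x3A=58, contrib = 58<<7 = 7424; acc -> 7461, shift -> 14

Answer: acc=37 shift=7
acc=7461 shift=14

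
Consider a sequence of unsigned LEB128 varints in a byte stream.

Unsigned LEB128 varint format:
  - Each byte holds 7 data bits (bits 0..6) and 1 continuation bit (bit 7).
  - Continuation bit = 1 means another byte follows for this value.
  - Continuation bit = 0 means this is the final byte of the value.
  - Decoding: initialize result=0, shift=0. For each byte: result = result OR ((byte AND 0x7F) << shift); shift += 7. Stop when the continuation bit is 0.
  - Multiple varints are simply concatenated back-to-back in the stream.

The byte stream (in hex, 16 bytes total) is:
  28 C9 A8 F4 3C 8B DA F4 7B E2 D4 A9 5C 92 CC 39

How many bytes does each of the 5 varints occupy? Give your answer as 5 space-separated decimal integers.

  byte[0]=0x28 cont=0 payload=0x28=40: acc |= 40<<0 -> acc=40 shift=7 [end]
Varint 1: bytes[0:1] = 28 -> value 40 (1 byte(s))
  byte[1]=0xC9 cont=1 payload=0x49=73: acc |= 73<<0 -> acc=73 shift=7
  byte[2]=0xA8 cont=1 payload=0x28=40: acc |= 40<<7 -> acc=5193 shift=14
  byte[3]=0xF4 cont=1 payload=0x74=116: acc |= 116<<14 -> acc=1905737 shift=21
  byte[4]=0x3C cont=0 payload=0x3C=60: acc |= 60<<21 -> acc=127734857 shift=28 [end]
Varint 2: bytes[1:5] = C9 A8 F4 3C -> value 127734857 (4 byte(s))
  byte[5]=0x8B cont=1 payload=0x0B=11: acc |= 11<<0 -> acc=11 shift=7
  byte[6]=0xDA cont=1 payload=0x5A=90: acc |= 90<<7 -> acc=11531 shift=14
  byte[7]=0xF4 cont=1 payload=0x74=116: acc |= 116<<14 -> acc=1912075 shift=21
  byte[8]=0x7B cont=0 payload=0x7B=123: acc |= 123<<21 -> acc=259861771 shift=28 [end]
Varint 3: bytes[5:9] = 8B DA F4 7B -> value 259861771 (4 byte(s))
  byte[9]=0xE2 cont=1 payload=0x62=98: acc |= 98<<0 -> acc=98 shift=7
  byte[10]=0xD4 cont=1 payload=0x54=84: acc |= 84<<7 -> acc=10850 shift=14
  byte[11]=0xA9 cont=1 payload=0x29=41: acc |= 41<<14 -> acc=682594 shift=21
  byte[12]=0x5C cont=0 payload=0x5C=92: acc |= 92<<21 -> acc=193620578 shift=28 [end]
Varint 4: bytes[9:13] = E2 D4 A9 5C -> value 193620578 (4 byte(s))
  byte[13]=0x92 cont=1 payload=0x12=18: acc |= 18<<0 -> acc=18 shift=7
  byte[14]=0xCC cont=1 payload=0x4C=76: acc |= 76<<7 -> acc=9746 shift=14
  byte[15]=0x39 cont=0 payload=0x39=57: acc |= 57<<14 -> acc=943634 shift=21 [end]
Varint 5: bytes[13:16] = 92 CC 39 -> value 943634 (3 byte(s))

Answer: 1 4 4 4 3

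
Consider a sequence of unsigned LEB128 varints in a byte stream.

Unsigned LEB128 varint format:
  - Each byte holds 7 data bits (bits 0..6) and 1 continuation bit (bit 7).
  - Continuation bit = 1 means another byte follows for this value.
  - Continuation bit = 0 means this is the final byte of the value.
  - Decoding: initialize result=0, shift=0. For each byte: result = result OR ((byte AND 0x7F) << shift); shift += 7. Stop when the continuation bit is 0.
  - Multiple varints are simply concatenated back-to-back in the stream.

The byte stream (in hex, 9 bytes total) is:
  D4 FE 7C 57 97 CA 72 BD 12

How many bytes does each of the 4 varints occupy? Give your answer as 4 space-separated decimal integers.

  byte[0]=0xD4 cont=1 payload=0x54=84: acc |= 84<<0 -> acc=84 shift=7
  byte[1]=0xFE cont=1 payload=0x7E=126: acc |= 126<<7 -> acc=16212 shift=14
  byte[2]=0x7C cont=0 payload=0x7C=124: acc |= 124<<14 -> acc=2047828 shift=21 [end]
Varint 1: bytes[0:3] = D4 FE 7C -> value 2047828 (3 byte(s))
  byte[3]=0x57 cont=0 payload=0x57=87: acc |= 87<<0 -> acc=87 shift=7 [end]
Varint 2: bytes[3:4] = 57 -> value 87 (1 byte(s))
  byte[4]=0x97 cont=1 payload=0x17=23: acc |= 23<<0 -> acc=23 shift=7
  byte[5]=0xCA cont=1 payload=0x4A=74: acc |= 74<<7 -> acc=9495 shift=14
  byte[6]=0x72 cont=0 payload=0x72=114: acc |= 114<<14 -> acc=1877271 shift=21 [end]
Varint 3: bytes[4:7] = 97 CA 72 -> value 1877271 (3 byte(s))
  byte[7]=0xBD cont=1 payload=0x3D=61: acc |= 61<<0 -> acc=61 shift=7
  byte[8]=0x12 cont=0 payload=0x12=18: acc |= 18<<7 -> acc=2365 shift=14 [end]
Varint 4: bytes[7:9] = BD 12 -> value 2365 (2 byte(s))

Answer: 3 1 3 2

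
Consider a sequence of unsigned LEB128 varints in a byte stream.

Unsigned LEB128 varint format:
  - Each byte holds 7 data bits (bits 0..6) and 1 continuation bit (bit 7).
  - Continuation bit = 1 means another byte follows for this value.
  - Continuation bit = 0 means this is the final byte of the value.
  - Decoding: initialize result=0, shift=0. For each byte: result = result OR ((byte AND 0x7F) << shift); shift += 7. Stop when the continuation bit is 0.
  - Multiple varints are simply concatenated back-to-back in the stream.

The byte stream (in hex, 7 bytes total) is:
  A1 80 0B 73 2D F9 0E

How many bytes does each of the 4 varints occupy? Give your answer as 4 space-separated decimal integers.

  byte[0]=0xA1 cont=1 payload=0x21=33: acc |= 33<<0 -> acc=33 shift=7
  byte[1]=0x80 cont=1 payload=0x00=0: acc |= 0<<7 -> acc=33 shift=14
  byte[2]=0x0B cont=0 payload=0x0B=11: acc |= 11<<14 -> acc=180257 shift=21 [end]
Varint 1: bytes[0:3] = A1 80 0B -> value 180257 (3 byte(s))
  byte[3]=0x73 cont=0 payload=0x73=115: acc |= 115<<0 -> acc=115 shift=7 [end]
Varint 2: bytes[3:4] = 73 -> value 115 (1 byte(s))
  byte[4]=0x2D cont=0 payload=0x2D=45: acc |= 45<<0 -> acc=45 shift=7 [end]
Varint 3: bytes[4:5] = 2D -> value 45 (1 byte(s))
  byte[5]=0xF9 cont=1 payload=0x79=121: acc |= 121<<0 -> acc=121 shift=7
  byte[6]=0x0E cont=0 payload=0x0E=14: acc |= 14<<7 -> acc=1913 shift=14 [end]
Varint 4: bytes[5:7] = F9 0E -> value 1913 (2 byte(s))

Answer: 3 1 1 2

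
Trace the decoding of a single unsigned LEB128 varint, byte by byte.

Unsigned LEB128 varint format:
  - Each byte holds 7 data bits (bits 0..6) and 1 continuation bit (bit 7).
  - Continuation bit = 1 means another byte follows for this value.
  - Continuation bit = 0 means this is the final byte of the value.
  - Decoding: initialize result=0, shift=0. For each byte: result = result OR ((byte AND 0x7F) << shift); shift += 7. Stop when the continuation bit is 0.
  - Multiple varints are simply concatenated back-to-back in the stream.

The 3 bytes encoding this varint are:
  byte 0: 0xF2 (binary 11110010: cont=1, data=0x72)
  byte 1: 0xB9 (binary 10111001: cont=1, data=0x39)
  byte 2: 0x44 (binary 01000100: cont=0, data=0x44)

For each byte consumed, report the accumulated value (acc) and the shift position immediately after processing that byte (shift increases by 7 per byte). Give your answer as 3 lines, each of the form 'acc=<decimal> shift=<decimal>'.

Answer: acc=114 shift=7
acc=7410 shift=14
acc=1121522 shift=21

Derivation:
byte 0=0xF2: payload=0x72=114, contrib = 114<<0 = 114; acc -> 114, shift -> 7
byte 1=0xB9: payload=0x39=57, contrib = 57<<7 = 7296; acc -> 7410, shift -> 14
byte 2=0x44: payload=0x44=68, contrib = 68<<14 = 1114112; acc -> 1121522, shift -> 21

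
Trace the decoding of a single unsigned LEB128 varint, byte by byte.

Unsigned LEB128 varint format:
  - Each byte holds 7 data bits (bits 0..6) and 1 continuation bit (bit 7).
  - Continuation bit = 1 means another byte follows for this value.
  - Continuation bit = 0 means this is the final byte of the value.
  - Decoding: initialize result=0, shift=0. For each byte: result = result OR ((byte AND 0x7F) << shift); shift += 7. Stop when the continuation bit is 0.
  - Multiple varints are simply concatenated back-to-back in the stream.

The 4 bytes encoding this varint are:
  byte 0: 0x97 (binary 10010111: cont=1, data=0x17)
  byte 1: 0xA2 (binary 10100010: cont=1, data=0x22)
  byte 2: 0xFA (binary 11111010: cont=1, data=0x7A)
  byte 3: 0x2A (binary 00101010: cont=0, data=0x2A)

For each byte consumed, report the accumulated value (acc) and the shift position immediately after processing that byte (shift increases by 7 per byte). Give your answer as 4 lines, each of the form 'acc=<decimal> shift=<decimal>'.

Answer: acc=23 shift=7
acc=4375 shift=14
acc=2003223 shift=21
acc=90083607 shift=28

Derivation:
byte 0=0x97: payload=0x17=23, contrib = 23<<0 = 23; acc -> 23, shift -> 7
byte 1=0xA2: payload=0x22=34, contrib = 34<<7 = 4352; acc -> 4375, shift -> 14
byte 2=0xFA: payload=0x7A=122, contrib = 122<<14 = 1998848; acc -> 2003223, shift -> 21
byte 3=0x2A: payload=0x2A=42, contrib = 42<<21 = 88080384; acc -> 90083607, shift -> 28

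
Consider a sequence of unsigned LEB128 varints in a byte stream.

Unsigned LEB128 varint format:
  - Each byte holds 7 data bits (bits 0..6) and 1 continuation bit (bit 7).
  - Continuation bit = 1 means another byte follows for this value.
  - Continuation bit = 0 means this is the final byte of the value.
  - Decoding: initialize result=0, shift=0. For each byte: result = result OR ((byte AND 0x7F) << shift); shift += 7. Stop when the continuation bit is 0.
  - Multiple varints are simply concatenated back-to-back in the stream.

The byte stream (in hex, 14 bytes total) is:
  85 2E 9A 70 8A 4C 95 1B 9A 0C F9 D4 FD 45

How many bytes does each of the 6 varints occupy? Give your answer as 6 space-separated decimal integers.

Answer: 2 2 2 2 2 4

Derivation:
  byte[0]=0x85 cont=1 payload=0x05=5: acc |= 5<<0 -> acc=5 shift=7
  byte[1]=0x2E cont=0 payload=0x2E=46: acc |= 46<<7 -> acc=5893 shift=14 [end]
Varint 1: bytes[0:2] = 85 2E -> value 5893 (2 byte(s))
  byte[2]=0x9A cont=1 payload=0x1A=26: acc |= 26<<0 -> acc=26 shift=7
  byte[3]=0x70 cont=0 payload=0x70=112: acc |= 112<<7 -> acc=14362 shift=14 [end]
Varint 2: bytes[2:4] = 9A 70 -> value 14362 (2 byte(s))
  byte[4]=0x8A cont=1 payload=0x0A=10: acc |= 10<<0 -> acc=10 shift=7
  byte[5]=0x4C cont=0 payload=0x4C=76: acc |= 76<<7 -> acc=9738 shift=14 [end]
Varint 3: bytes[4:6] = 8A 4C -> value 9738 (2 byte(s))
  byte[6]=0x95 cont=1 payload=0x15=21: acc |= 21<<0 -> acc=21 shift=7
  byte[7]=0x1B cont=0 payload=0x1B=27: acc |= 27<<7 -> acc=3477 shift=14 [end]
Varint 4: bytes[6:8] = 95 1B -> value 3477 (2 byte(s))
  byte[8]=0x9A cont=1 payload=0x1A=26: acc |= 26<<0 -> acc=26 shift=7
  byte[9]=0x0C cont=0 payload=0x0C=12: acc |= 12<<7 -> acc=1562 shift=14 [end]
Varint 5: bytes[8:10] = 9A 0C -> value 1562 (2 byte(s))
  byte[10]=0xF9 cont=1 payload=0x79=121: acc |= 121<<0 -> acc=121 shift=7
  byte[11]=0xD4 cont=1 payload=0x54=84: acc |= 84<<7 -> acc=10873 shift=14
  byte[12]=0xFD cont=1 payload=0x7D=125: acc |= 125<<14 -> acc=2058873 shift=21
  byte[13]=0x45 cont=0 payload=0x45=69: acc |= 69<<21 -> acc=146762361 shift=28 [end]
Varint 6: bytes[10:14] = F9 D4 FD 45 -> value 146762361 (4 byte(s))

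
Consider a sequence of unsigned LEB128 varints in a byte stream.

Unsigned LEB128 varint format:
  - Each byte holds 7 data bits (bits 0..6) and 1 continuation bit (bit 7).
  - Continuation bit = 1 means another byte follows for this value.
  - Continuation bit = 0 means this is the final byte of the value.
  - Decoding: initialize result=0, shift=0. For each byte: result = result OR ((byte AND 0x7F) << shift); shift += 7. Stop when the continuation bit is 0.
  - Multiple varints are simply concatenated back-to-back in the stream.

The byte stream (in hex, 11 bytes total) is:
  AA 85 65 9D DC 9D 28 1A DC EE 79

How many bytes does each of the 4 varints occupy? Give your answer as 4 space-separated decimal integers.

  byte[0]=0xAA cont=1 payload=0x2A=42: acc |= 42<<0 -> acc=42 shift=7
  byte[1]=0x85 cont=1 payload=0x05=5: acc |= 5<<7 -> acc=682 shift=14
  byte[2]=0x65 cont=0 payload=0x65=101: acc |= 101<<14 -> acc=1655466 shift=21 [end]
Varint 1: bytes[0:3] = AA 85 65 -> value 1655466 (3 byte(s))
  byte[3]=0x9D cont=1 payload=0x1D=29: acc |= 29<<0 -> acc=29 shift=7
  byte[4]=0xDC cont=1 payload=0x5C=92: acc |= 92<<7 -> acc=11805 shift=14
  byte[5]=0x9D cont=1 payload=0x1D=29: acc |= 29<<14 -> acc=486941 shift=21
  byte[6]=0x28 cont=0 payload=0x28=40: acc |= 40<<21 -> acc=84373021 shift=28 [end]
Varint 2: bytes[3:7] = 9D DC 9D 28 -> value 84373021 (4 byte(s))
  byte[7]=0x1A cont=0 payload=0x1A=26: acc |= 26<<0 -> acc=26 shift=7 [end]
Varint 3: bytes[7:8] = 1A -> value 26 (1 byte(s))
  byte[8]=0xDC cont=1 payload=0x5C=92: acc |= 92<<0 -> acc=92 shift=7
  byte[9]=0xEE cont=1 payload=0x6E=110: acc |= 110<<7 -> acc=14172 shift=14
  byte[10]=0x79 cont=0 payload=0x79=121: acc |= 121<<14 -> acc=1996636 shift=21 [end]
Varint 4: bytes[8:11] = DC EE 79 -> value 1996636 (3 byte(s))

Answer: 3 4 1 3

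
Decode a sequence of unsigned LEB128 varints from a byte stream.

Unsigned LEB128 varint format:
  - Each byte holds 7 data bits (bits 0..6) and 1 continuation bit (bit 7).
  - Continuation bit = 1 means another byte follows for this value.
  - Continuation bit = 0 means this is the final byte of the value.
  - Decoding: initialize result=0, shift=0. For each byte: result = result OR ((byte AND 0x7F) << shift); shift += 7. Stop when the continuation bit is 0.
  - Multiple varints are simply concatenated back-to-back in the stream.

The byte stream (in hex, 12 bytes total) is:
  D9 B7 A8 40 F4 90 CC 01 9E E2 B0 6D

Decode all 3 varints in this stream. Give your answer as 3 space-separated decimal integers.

Answer: 134880217 3344500 229388574

Derivation:
  byte[0]=0xD9 cont=1 payload=0x59=89: acc |= 89<<0 -> acc=89 shift=7
  byte[1]=0xB7 cont=1 payload=0x37=55: acc |= 55<<7 -> acc=7129 shift=14
  byte[2]=0xA8 cont=1 payload=0x28=40: acc |= 40<<14 -> acc=662489 shift=21
  byte[3]=0x40 cont=0 payload=0x40=64: acc |= 64<<21 -> acc=134880217 shift=28 [end]
Varint 1: bytes[0:4] = D9 B7 A8 40 -> value 134880217 (4 byte(s))
  byte[4]=0xF4 cont=1 payload=0x74=116: acc |= 116<<0 -> acc=116 shift=7
  byte[5]=0x90 cont=1 payload=0x10=16: acc |= 16<<7 -> acc=2164 shift=14
  byte[6]=0xCC cont=1 payload=0x4C=76: acc |= 76<<14 -> acc=1247348 shift=21
  byte[7]=0x01 cont=0 payload=0x01=1: acc |= 1<<21 -> acc=3344500 shift=28 [end]
Varint 2: bytes[4:8] = F4 90 CC 01 -> value 3344500 (4 byte(s))
  byte[8]=0x9E cont=1 payload=0x1E=30: acc |= 30<<0 -> acc=30 shift=7
  byte[9]=0xE2 cont=1 payload=0x62=98: acc |= 98<<7 -> acc=12574 shift=14
  byte[10]=0xB0 cont=1 payload=0x30=48: acc |= 48<<14 -> acc=799006 shift=21
  byte[11]=0x6D cont=0 payload=0x6D=109: acc |= 109<<21 -> acc=229388574 shift=28 [end]
Varint 3: bytes[8:12] = 9E E2 B0 6D -> value 229388574 (4 byte(s))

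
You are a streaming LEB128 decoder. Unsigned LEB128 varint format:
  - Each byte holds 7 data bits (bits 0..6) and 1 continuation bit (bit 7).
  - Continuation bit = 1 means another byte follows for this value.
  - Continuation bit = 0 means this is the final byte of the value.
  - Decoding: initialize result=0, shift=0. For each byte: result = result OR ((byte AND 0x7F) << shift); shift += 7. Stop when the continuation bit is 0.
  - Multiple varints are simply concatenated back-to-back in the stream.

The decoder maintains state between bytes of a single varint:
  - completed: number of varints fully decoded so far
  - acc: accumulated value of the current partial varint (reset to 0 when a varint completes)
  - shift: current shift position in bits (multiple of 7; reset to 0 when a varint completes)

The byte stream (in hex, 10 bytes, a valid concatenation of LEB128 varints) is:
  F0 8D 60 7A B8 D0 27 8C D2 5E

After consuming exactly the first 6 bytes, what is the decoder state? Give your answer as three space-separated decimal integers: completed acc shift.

Answer: 2 10296 14

Derivation:
byte[0]=0xF0 cont=1 payload=0x70: acc |= 112<<0 -> completed=0 acc=112 shift=7
byte[1]=0x8D cont=1 payload=0x0D: acc |= 13<<7 -> completed=0 acc=1776 shift=14
byte[2]=0x60 cont=0 payload=0x60: varint #1 complete (value=1574640); reset -> completed=1 acc=0 shift=0
byte[3]=0x7A cont=0 payload=0x7A: varint #2 complete (value=122); reset -> completed=2 acc=0 shift=0
byte[4]=0xB8 cont=1 payload=0x38: acc |= 56<<0 -> completed=2 acc=56 shift=7
byte[5]=0xD0 cont=1 payload=0x50: acc |= 80<<7 -> completed=2 acc=10296 shift=14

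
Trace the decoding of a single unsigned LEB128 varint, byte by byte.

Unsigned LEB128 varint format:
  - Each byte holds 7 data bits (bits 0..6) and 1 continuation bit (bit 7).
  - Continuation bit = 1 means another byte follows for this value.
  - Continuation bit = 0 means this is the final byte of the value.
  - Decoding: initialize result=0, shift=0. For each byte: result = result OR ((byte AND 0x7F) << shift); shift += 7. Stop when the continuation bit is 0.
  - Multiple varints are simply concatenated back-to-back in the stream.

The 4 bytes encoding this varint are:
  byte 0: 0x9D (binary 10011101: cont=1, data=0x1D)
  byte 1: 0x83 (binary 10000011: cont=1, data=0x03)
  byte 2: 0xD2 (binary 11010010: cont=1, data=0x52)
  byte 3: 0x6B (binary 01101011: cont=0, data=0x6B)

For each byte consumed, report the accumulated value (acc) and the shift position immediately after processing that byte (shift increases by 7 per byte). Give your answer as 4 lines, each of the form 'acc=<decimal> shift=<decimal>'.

Answer: acc=29 shift=7
acc=413 shift=14
acc=1343901 shift=21
acc=225739165 shift=28

Derivation:
byte 0=0x9D: payload=0x1D=29, contrib = 29<<0 = 29; acc -> 29, shift -> 7
byte 1=0x83: payload=0x03=3, contrib = 3<<7 = 384; acc -> 413, shift -> 14
byte 2=0xD2: payload=0x52=82, contrib = 82<<14 = 1343488; acc -> 1343901, shift -> 21
byte 3=0x6B: payload=0x6B=107, contrib = 107<<21 = 224395264; acc -> 225739165, shift -> 28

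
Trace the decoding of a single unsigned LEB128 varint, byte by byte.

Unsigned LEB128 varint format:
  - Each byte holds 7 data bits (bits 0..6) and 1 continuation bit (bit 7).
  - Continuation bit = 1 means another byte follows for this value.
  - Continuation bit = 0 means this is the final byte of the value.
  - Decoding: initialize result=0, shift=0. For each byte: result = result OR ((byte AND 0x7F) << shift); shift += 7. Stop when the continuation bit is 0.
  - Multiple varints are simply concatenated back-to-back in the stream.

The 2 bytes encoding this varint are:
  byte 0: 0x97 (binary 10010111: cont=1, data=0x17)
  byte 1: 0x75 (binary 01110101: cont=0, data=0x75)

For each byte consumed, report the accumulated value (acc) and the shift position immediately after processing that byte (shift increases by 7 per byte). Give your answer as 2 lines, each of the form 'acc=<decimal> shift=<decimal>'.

Answer: acc=23 shift=7
acc=14999 shift=14

Derivation:
byte 0=0x97: payload=0x17=23, contrib = 23<<0 = 23; acc -> 23, shift -> 7
byte 1=0x75: payload=0x75=117, contrib = 117<<7 = 14976; acc -> 14999, shift -> 14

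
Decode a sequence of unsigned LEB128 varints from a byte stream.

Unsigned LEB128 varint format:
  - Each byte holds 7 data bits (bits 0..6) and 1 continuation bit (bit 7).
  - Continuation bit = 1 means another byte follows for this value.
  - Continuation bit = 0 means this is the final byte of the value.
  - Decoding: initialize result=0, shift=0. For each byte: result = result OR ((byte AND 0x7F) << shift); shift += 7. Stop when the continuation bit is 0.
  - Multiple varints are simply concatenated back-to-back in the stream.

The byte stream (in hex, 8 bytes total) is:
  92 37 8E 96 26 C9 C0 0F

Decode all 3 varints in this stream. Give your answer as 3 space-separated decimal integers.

  byte[0]=0x92 cont=1 payload=0x12=18: acc |= 18<<0 -> acc=18 shift=7
  byte[1]=0x37 cont=0 payload=0x37=55: acc |= 55<<7 -> acc=7058 shift=14 [end]
Varint 1: bytes[0:2] = 92 37 -> value 7058 (2 byte(s))
  byte[2]=0x8E cont=1 payload=0x0E=14: acc |= 14<<0 -> acc=14 shift=7
  byte[3]=0x96 cont=1 payload=0x16=22: acc |= 22<<7 -> acc=2830 shift=14
  byte[4]=0x26 cont=0 payload=0x26=38: acc |= 38<<14 -> acc=625422 shift=21 [end]
Varint 2: bytes[2:5] = 8E 96 26 -> value 625422 (3 byte(s))
  byte[5]=0xC9 cont=1 payload=0x49=73: acc |= 73<<0 -> acc=73 shift=7
  byte[6]=0xC0 cont=1 payload=0x40=64: acc |= 64<<7 -> acc=8265 shift=14
  byte[7]=0x0F cont=0 payload=0x0F=15: acc |= 15<<14 -> acc=254025 shift=21 [end]
Varint 3: bytes[5:8] = C9 C0 0F -> value 254025 (3 byte(s))

Answer: 7058 625422 254025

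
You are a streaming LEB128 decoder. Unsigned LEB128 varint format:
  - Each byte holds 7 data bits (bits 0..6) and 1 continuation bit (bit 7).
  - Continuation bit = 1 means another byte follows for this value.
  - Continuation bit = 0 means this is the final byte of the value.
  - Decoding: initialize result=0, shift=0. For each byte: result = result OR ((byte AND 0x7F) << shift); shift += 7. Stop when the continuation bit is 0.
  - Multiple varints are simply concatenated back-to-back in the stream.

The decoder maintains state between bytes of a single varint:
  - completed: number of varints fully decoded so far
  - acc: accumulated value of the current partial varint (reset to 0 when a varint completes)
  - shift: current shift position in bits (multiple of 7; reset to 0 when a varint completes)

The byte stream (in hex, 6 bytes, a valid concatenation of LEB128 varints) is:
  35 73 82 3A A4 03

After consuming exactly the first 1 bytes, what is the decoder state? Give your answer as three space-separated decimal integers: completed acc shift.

byte[0]=0x35 cont=0 payload=0x35: varint #1 complete (value=53); reset -> completed=1 acc=0 shift=0

Answer: 1 0 0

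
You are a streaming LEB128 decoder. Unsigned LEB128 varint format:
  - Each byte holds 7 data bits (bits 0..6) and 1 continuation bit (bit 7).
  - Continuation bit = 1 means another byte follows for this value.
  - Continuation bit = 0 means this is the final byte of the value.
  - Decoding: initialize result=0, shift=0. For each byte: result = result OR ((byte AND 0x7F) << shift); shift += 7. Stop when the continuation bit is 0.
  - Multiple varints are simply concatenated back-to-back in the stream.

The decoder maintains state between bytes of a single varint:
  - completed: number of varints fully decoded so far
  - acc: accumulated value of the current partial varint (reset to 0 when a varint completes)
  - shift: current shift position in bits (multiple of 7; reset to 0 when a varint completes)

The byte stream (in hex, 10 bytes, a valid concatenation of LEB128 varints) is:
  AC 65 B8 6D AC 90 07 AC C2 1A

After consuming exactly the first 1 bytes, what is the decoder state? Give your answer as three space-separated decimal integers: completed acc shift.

Answer: 0 44 7

Derivation:
byte[0]=0xAC cont=1 payload=0x2C: acc |= 44<<0 -> completed=0 acc=44 shift=7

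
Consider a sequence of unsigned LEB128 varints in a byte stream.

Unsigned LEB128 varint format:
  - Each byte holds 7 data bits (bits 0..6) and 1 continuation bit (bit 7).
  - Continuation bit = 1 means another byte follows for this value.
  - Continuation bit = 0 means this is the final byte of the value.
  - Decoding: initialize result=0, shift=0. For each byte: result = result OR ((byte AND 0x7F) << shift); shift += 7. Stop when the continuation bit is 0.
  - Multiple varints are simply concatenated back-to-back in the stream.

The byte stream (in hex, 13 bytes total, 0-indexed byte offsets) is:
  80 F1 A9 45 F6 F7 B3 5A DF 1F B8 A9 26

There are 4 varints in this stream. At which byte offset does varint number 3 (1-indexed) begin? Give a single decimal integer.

  byte[0]=0x80 cont=1 payload=0x00=0: acc |= 0<<0 -> acc=0 shift=7
  byte[1]=0xF1 cont=1 payload=0x71=113: acc |= 113<<7 -> acc=14464 shift=14
  byte[2]=0xA9 cont=1 payload=0x29=41: acc |= 41<<14 -> acc=686208 shift=21
  byte[3]=0x45 cont=0 payload=0x45=69: acc |= 69<<21 -> acc=145389696 shift=28 [end]
Varint 1: bytes[0:4] = 80 F1 A9 45 -> value 145389696 (4 byte(s))
  byte[4]=0xF6 cont=1 payload=0x76=118: acc |= 118<<0 -> acc=118 shift=7
  byte[5]=0xF7 cont=1 payload=0x77=119: acc |= 119<<7 -> acc=15350 shift=14
  byte[6]=0xB3 cont=1 payload=0x33=51: acc |= 51<<14 -> acc=850934 shift=21
  byte[7]=0x5A cont=0 payload=0x5A=90: acc |= 90<<21 -> acc=189594614 shift=28 [end]
Varint 2: bytes[4:8] = F6 F7 B3 5A -> value 189594614 (4 byte(s))
  byte[8]=0xDF cont=1 payload=0x5F=95: acc |= 95<<0 -> acc=95 shift=7
  byte[9]=0x1F cont=0 payload=0x1F=31: acc |= 31<<7 -> acc=4063 shift=14 [end]
Varint 3: bytes[8:10] = DF 1F -> value 4063 (2 byte(s))
  byte[10]=0xB8 cont=1 payload=0x38=56: acc |= 56<<0 -> acc=56 shift=7
  byte[11]=0xA9 cont=1 payload=0x29=41: acc |= 41<<7 -> acc=5304 shift=14
  byte[12]=0x26 cont=0 payload=0x26=38: acc |= 38<<14 -> acc=627896 shift=21 [end]
Varint 4: bytes[10:13] = B8 A9 26 -> value 627896 (3 byte(s))

Answer: 8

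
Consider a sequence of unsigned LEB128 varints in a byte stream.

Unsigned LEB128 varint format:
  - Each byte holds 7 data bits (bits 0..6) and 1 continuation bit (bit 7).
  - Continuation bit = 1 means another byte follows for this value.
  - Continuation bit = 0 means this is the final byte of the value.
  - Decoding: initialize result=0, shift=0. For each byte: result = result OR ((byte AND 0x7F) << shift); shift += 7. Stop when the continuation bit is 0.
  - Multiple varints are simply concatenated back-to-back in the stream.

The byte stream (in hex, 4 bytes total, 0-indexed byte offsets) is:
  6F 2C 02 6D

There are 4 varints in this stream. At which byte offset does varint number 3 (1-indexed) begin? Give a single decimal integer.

Answer: 2

Derivation:
  byte[0]=0x6F cont=0 payload=0x6F=111: acc |= 111<<0 -> acc=111 shift=7 [end]
Varint 1: bytes[0:1] = 6F -> value 111 (1 byte(s))
  byte[1]=0x2C cont=0 payload=0x2C=44: acc |= 44<<0 -> acc=44 shift=7 [end]
Varint 2: bytes[1:2] = 2C -> value 44 (1 byte(s))
  byte[2]=0x02 cont=0 payload=0x02=2: acc |= 2<<0 -> acc=2 shift=7 [end]
Varint 3: bytes[2:3] = 02 -> value 2 (1 byte(s))
  byte[3]=0x6D cont=0 payload=0x6D=109: acc |= 109<<0 -> acc=109 shift=7 [end]
Varint 4: bytes[3:4] = 6D -> value 109 (1 byte(s))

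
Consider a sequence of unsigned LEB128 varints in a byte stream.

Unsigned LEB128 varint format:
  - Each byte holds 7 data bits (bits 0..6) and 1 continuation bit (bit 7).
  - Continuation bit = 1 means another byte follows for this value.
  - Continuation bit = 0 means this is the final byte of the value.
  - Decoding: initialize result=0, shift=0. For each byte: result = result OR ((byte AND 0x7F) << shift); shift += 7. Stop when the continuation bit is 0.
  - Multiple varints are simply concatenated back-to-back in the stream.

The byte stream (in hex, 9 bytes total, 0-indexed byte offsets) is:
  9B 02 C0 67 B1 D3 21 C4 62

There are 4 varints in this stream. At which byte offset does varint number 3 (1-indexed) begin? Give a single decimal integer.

Answer: 4

Derivation:
  byte[0]=0x9B cont=1 payload=0x1B=27: acc |= 27<<0 -> acc=27 shift=7
  byte[1]=0x02 cont=0 payload=0x02=2: acc |= 2<<7 -> acc=283 shift=14 [end]
Varint 1: bytes[0:2] = 9B 02 -> value 283 (2 byte(s))
  byte[2]=0xC0 cont=1 payload=0x40=64: acc |= 64<<0 -> acc=64 shift=7
  byte[3]=0x67 cont=0 payload=0x67=103: acc |= 103<<7 -> acc=13248 shift=14 [end]
Varint 2: bytes[2:4] = C0 67 -> value 13248 (2 byte(s))
  byte[4]=0xB1 cont=1 payload=0x31=49: acc |= 49<<0 -> acc=49 shift=7
  byte[5]=0xD3 cont=1 payload=0x53=83: acc |= 83<<7 -> acc=10673 shift=14
  byte[6]=0x21 cont=0 payload=0x21=33: acc |= 33<<14 -> acc=551345 shift=21 [end]
Varint 3: bytes[4:7] = B1 D3 21 -> value 551345 (3 byte(s))
  byte[7]=0xC4 cont=1 payload=0x44=68: acc |= 68<<0 -> acc=68 shift=7
  byte[8]=0x62 cont=0 payload=0x62=98: acc |= 98<<7 -> acc=12612 shift=14 [end]
Varint 4: bytes[7:9] = C4 62 -> value 12612 (2 byte(s))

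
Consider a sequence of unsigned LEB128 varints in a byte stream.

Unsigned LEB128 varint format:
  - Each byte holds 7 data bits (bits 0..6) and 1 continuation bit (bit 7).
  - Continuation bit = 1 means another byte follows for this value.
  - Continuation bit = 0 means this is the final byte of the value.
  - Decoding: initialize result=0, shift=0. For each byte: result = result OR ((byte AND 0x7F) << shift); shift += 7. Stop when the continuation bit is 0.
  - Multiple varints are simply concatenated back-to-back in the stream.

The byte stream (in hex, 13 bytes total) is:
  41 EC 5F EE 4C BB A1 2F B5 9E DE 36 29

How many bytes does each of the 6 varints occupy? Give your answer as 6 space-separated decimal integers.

Answer: 1 2 2 3 4 1

Derivation:
  byte[0]=0x41 cont=0 payload=0x41=65: acc |= 65<<0 -> acc=65 shift=7 [end]
Varint 1: bytes[0:1] = 41 -> value 65 (1 byte(s))
  byte[1]=0xEC cont=1 payload=0x6C=108: acc |= 108<<0 -> acc=108 shift=7
  byte[2]=0x5F cont=0 payload=0x5F=95: acc |= 95<<7 -> acc=12268 shift=14 [end]
Varint 2: bytes[1:3] = EC 5F -> value 12268 (2 byte(s))
  byte[3]=0xEE cont=1 payload=0x6E=110: acc |= 110<<0 -> acc=110 shift=7
  byte[4]=0x4C cont=0 payload=0x4C=76: acc |= 76<<7 -> acc=9838 shift=14 [end]
Varint 3: bytes[3:5] = EE 4C -> value 9838 (2 byte(s))
  byte[5]=0xBB cont=1 payload=0x3B=59: acc |= 59<<0 -> acc=59 shift=7
  byte[6]=0xA1 cont=1 payload=0x21=33: acc |= 33<<7 -> acc=4283 shift=14
  byte[7]=0x2F cont=0 payload=0x2F=47: acc |= 47<<14 -> acc=774331 shift=21 [end]
Varint 4: bytes[5:8] = BB A1 2F -> value 774331 (3 byte(s))
  byte[8]=0xB5 cont=1 payload=0x35=53: acc |= 53<<0 -> acc=53 shift=7
  byte[9]=0x9E cont=1 payload=0x1E=30: acc |= 30<<7 -> acc=3893 shift=14
  byte[10]=0xDE cont=1 payload=0x5E=94: acc |= 94<<14 -> acc=1543989 shift=21
  byte[11]=0x36 cont=0 payload=0x36=54: acc |= 54<<21 -> acc=114790197 shift=28 [end]
Varint 5: bytes[8:12] = B5 9E DE 36 -> value 114790197 (4 byte(s))
  byte[12]=0x29 cont=0 payload=0x29=41: acc |= 41<<0 -> acc=41 shift=7 [end]
Varint 6: bytes[12:13] = 29 -> value 41 (1 byte(s))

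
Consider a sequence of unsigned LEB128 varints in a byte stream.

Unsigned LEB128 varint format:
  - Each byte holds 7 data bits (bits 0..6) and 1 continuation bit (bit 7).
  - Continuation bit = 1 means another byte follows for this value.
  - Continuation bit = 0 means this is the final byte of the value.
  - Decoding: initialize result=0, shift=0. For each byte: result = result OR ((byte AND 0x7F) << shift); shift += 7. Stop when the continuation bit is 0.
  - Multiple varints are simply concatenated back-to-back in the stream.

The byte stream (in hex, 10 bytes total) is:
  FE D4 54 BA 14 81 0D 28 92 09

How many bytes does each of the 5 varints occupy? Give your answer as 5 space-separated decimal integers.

  byte[0]=0xFE cont=1 payload=0x7E=126: acc |= 126<<0 -> acc=126 shift=7
  byte[1]=0xD4 cont=1 payload=0x54=84: acc |= 84<<7 -> acc=10878 shift=14
  byte[2]=0x54 cont=0 payload=0x54=84: acc |= 84<<14 -> acc=1387134 shift=21 [end]
Varint 1: bytes[0:3] = FE D4 54 -> value 1387134 (3 byte(s))
  byte[3]=0xBA cont=1 payload=0x3A=58: acc |= 58<<0 -> acc=58 shift=7
  byte[4]=0x14 cont=0 payload=0x14=20: acc |= 20<<7 -> acc=2618 shift=14 [end]
Varint 2: bytes[3:5] = BA 14 -> value 2618 (2 byte(s))
  byte[5]=0x81 cont=1 payload=0x01=1: acc |= 1<<0 -> acc=1 shift=7
  byte[6]=0x0D cont=0 payload=0x0D=13: acc |= 13<<7 -> acc=1665 shift=14 [end]
Varint 3: bytes[5:7] = 81 0D -> value 1665 (2 byte(s))
  byte[7]=0x28 cont=0 payload=0x28=40: acc |= 40<<0 -> acc=40 shift=7 [end]
Varint 4: bytes[7:8] = 28 -> value 40 (1 byte(s))
  byte[8]=0x92 cont=1 payload=0x12=18: acc |= 18<<0 -> acc=18 shift=7
  byte[9]=0x09 cont=0 payload=0x09=9: acc |= 9<<7 -> acc=1170 shift=14 [end]
Varint 5: bytes[8:10] = 92 09 -> value 1170 (2 byte(s))

Answer: 3 2 2 1 2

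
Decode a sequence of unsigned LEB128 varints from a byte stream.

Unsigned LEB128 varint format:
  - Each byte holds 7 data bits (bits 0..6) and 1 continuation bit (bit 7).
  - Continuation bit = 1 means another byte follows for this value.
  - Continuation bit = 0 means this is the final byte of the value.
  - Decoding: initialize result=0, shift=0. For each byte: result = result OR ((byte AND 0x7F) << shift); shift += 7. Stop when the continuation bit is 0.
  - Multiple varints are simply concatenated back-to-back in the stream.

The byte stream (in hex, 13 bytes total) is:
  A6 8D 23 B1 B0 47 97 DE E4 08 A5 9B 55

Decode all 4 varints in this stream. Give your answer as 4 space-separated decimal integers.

Answer: 575142 1169457 18427671 1396133

Derivation:
  byte[0]=0xA6 cont=1 payload=0x26=38: acc |= 38<<0 -> acc=38 shift=7
  byte[1]=0x8D cont=1 payload=0x0D=13: acc |= 13<<7 -> acc=1702 shift=14
  byte[2]=0x23 cont=0 payload=0x23=35: acc |= 35<<14 -> acc=575142 shift=21 [end]
Varint 1: bytes[0:3] = A6 8D 23 -> value 575142 (3 byte(s))
  byte[3]=0xB1 cont=1 payload=0x31=49: acc |= 49<<0 -> acc=49 shift=7
  byte[4]=0xB0 cont=1 payload=0x30=48: acc |= 48<<7 -> acc=6193 shift=14
  byte[5]=0x47 cont=0 payload=0x47=71: acc |= 71<<14 -> acc=1169457 shift=21 [end]
Varint 2: bytes[3:6] = B1 B0 47 -> value 1169457 (3 byte(s))
  byte[6]=0x97 cont=1 payload=0x17=23: acc |= 23<<0 -> acc=23 shift=7
  byte[7]=0xDE cont=1 payload=0x5E=94: acc |= 94<<7 -> acc=12055 shift=14
  byte[8]=0xE4 cont=1 payload=0x64=100: acc |= 100<<14 -> acc=1650455 shift=21
  byte[9]=0x08 cont=0 payload=0x08=8: acc |= 8<<21 -> acc=18427671 shift=28 [end]
Varint 3: bytes[6:10] = 97 DE E4 08 -> value 18427671 (4 byte(s))
  byte[10]=0xA5 cont=1 payload=0x25=37: acc |= 37<<0 -> acc=37 shift=7
  byte[11]=0x9B cont=1 payload=0x1B=27: acc |= 27<<7 -> acc=3493 shift=14
  byte[12]=0x55 cont=0 payload=0x55=85: acc |= 85<<14 -> acc=1396133 shift=21 [end]
Varint 4: bytes[10:13] = A5 9B 55 -> value 1396133 (3 byte(s))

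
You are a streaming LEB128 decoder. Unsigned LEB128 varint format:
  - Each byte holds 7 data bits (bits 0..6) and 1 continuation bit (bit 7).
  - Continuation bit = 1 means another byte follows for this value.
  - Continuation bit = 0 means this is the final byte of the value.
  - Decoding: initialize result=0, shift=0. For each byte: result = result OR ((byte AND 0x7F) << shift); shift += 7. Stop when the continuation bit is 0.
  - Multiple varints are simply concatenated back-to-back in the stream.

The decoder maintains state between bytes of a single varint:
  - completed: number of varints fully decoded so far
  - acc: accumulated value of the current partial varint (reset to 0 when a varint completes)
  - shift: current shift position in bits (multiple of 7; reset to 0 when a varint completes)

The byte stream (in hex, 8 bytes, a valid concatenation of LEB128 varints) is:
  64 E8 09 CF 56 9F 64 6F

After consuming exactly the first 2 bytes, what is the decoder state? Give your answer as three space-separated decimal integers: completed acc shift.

Answer: 1 104 7

Derivation:
byte[0]=0x64 cont=0 payload=0x64: varint #1 complete (value=100); reset -> completed=1 acc=0 shift=0
byte[1]=0xE8 cont=1 payload=0x68: acc |= 104<<0 -> completed=1 acc=104 shift=7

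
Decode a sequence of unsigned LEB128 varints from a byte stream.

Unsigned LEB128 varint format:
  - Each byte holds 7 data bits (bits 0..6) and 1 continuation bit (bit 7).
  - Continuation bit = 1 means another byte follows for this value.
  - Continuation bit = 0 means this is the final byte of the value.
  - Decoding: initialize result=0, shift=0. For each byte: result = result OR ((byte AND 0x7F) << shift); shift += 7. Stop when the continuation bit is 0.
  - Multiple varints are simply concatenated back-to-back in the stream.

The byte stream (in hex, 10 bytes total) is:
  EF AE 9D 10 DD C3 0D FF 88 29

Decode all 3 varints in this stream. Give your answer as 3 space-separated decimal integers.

  byte[0]=0xEF cont=1 payload=0x6F=111: acc |= 111<<0 -> acc=111 shift=7
  byte[1]=0xAE cont=1 payload=0x2E=46: acc |= 46<<7 -> acc=5999 shift=14
  byte[2]=0x9D cont=1 payload=0x1D=29: acc |= 29<<14 -> acc=481135 shift=21
  byte[3]=0x10 cont=0 payload=0x10=16: acc |= 16<<21 -> acc=34035567 shift=28 [end]
Varint 1: bytes[0:4] = EF AE 9D 10 -> value 34035567 (4 byte(s))
  byte[4]=0xDD cont=1 payload=0x5D=93: acc |= 93<<0 -> acc=93 shift=7
  byte[5]=0xC3 cont=1 payload=0x43=67: acc |= 67<<7 -> acc=8669 shift=14
  byte[6]=0x0D cont=0 payload=0x0D=13: acc |= 13<<14 -> acc=221661 shift=21 [end]
Varint 2: bytes[4:7] = DD C3 0D -> value 221661 (3 byte(s))
  byte[7]=0xFF cont=1 payload=0x7F=127: acc |= 127<<0 -> acc=127 shift=7
  byte[8]=0x88 cont=1 payload=0x08=8: acc |= 8<<7 -> acc=1151 shift=14
  byte[9]=0x29 cont=0 payload=0x29=41: acc |= 41<<14 -> acc=672895 shift=21 [end]
Varint 3: bytes[7:10] = FF 88 29 -> value 672895 (3 byte(s))

Answer: 34035567 221661 672895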